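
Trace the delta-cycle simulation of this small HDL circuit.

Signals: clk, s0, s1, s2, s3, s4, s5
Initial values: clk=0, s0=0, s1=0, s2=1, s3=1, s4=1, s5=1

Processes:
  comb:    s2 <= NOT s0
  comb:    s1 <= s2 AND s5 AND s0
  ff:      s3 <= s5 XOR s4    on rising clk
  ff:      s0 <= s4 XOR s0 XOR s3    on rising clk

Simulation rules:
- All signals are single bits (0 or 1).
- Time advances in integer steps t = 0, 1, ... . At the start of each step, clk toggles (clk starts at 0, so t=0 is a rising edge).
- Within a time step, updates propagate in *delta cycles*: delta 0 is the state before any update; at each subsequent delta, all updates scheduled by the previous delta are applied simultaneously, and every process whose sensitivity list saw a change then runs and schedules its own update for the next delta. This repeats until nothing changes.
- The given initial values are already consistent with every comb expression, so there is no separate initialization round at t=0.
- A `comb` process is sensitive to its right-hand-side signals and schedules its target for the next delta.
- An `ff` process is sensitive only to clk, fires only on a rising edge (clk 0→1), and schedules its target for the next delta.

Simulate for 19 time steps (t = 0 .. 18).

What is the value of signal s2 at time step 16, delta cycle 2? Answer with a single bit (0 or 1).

0

t=0 Δ0: s0=0 s2=1 s5=1 s3=1 clk=0 s1=0 s4=1
  Δ1: clk:0→1
  Δ2: s3:1→0
  (2Δ to stable)
t=1 Δ0: s0=0 s2=1 s5=1 s3=0 clk=1 s1=0 s4=1
  Δ1: clk:1→0
  (1Δ to stable)
t=2 Δ0: s0=0 s2=1 s5=1 s3=0 clk=0 s1=0 s4=1
  Δ1: clk:0→1
  Δ2: s0:0→1
  Δ3: s2:1→0, s1:0→1
  Δ4: s1:1→0
  (4Δ to stable)
t=3 Δ0: s0=1 s2=0 s5=1 s3=0 clk=1 s1=0 s4=1
  Δ1: clk:1→0
  (1Δ to stable)
t=4 Δ0: s0=1 s2=0 s5=1 s3=0 clk=0 s1=0 s4=1
  Δ1: clk:0→1
  Δ2: s0:1→0
  Δ3: s2:0→1
  (3Δ to stable)
t=5 Δ0: s0=0 s2=1 s5=1 s3=0 clk=1 s1=0 s4=1
  Δ1: clk:1→0
  (1Δ to stable)
t=6 Δ0: s0=0 s2=1 s5=1 s3=0 clk=0 s1=0 s4=1
  Δ1: clk:0→1
  Δ2: s0:0→1
  Δ3: s2:1→0, s1:0→1
  Δ4: s1:1→0
  (4Δ to stable)
t=7 Δ0: s0=1 s2=0 s5=1 s3=0 clk=1 s1=0 s4=1
  Δ1: clk:1→0
  (1Δ to stable)
t=8 Δ0: s0=1 s2=0 s5=1 s3=0 clk=0 s1=0 s4=1
  Δ1: clk:0→1
  Δ2: s0:1→0
  Δ3: s2:0→1
  (3Δ to stable)
t=9 Δ0: s0=0 s2=1 s5=1 s3=0 clk=1 s1=0 s4=1
  Δ1: clk:1→0
  (1Δ to stable)
t=10 Δ0: s0=0 s2=1 s5=1 s3=0 clk=0 s1=0 s4=1
  Δ1: clk:0→1
  Δ2: s0:0→1
  Δ3: s2:1→0, s1:0→1
  Δ4: s1:1→0
  (4Δ to stable)
t=11 Δ0: s0=1 s2=0 s5=1 s3=0 clk=1 s1=0 s4=1
  Δ1: clk:1→0
  (1Δ to stable)
t=12 Δ0: s0=1 s2=0 s5=1 s3=0 clk=0 s1=0 s4=1
  Δ1: clk:0→1
  Δ2: s0:1→0
  Δ3: s2:0→1
  (3Δ to stable)
t=13 Δ0: s0=0 s2=1 s5=1 s3=0 clk=1 s1=0 s4=1
  Δ1: clk:1→0
  (1Δ to stable)
t=14 Δ0: s0=0 s2=1 s5=1 s3=0 clk=0 s1=0 s4=1
  Δ1: clk:0→1
  Δ2: s0:0→1
  Δ3: s2:1→0, s1:0→1
  Δ4: s1:1→0
  (4Δ to stable)
t=15 Δ0: s0=1 s2=0 s5=1 s3=0 clk=1 s1=0 s4=1
  Δ1: clk:1→0
  (1Δ to stable)
t=16 Δ0: s0=1 s2=0 s5=1 s3=0 clk=0 s1=0 s4=1
  Δ1: clk:0→1
  Δ2: s0:1→0
  Δ3: s2:0→1
  (3Δ to stable)
t=17 Δ0: s0=0 s2=1 s5=1 s3=0 clk=1 s1=0 s4=1
  Δ1: clk:1→0
  (1Δ to stable)
t=18 Δ0: s0=0 s2=1 s5=1 s3=0 clk=0 s1=0 s4=1
  Δ1: clk:0→1
  Δ2: s0:0→1
  Δ3: s2:1→0, s1:0→1
  Δ4: s1:1→0
  (4Δ to stable)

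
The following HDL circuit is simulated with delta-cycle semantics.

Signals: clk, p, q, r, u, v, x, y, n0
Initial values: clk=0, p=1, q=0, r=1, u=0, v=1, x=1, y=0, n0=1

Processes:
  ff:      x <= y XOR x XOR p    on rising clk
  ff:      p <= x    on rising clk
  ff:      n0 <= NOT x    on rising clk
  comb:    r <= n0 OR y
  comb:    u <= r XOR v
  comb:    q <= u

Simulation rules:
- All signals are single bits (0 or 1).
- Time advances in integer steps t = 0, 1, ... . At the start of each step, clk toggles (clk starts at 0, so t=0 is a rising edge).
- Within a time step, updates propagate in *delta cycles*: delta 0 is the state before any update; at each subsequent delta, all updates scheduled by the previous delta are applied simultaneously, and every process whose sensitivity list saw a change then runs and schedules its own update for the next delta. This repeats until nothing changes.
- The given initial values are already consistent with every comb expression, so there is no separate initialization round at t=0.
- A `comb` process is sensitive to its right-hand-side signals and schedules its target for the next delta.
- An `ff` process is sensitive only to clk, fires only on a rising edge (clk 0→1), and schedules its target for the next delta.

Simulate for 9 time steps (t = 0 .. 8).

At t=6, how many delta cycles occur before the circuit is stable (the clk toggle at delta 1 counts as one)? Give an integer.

t=0 Δ0: q=0 u=0 p=1 r=1 y=0 n0=1 x=1 v=1 clk=0
  Δ1: clk:0→1
  Δ2: n0:1→0, x:1→0
  Δ3: r:1→0
  Δ4: u:0→1
  Δ5: q:0→1
  (5Δ to stable)
t=1 Δ0: q=1 u=1 p=1 r=0 y=0 n0=0 x=0 v=1 clk=1
  Δ1: clk:1→0
  (1Δ to stable)
t=2 Δ0: q=1 u=1 p=1 r=0 y=0 n0=0 x=0 v=1 clk=0
  Δ1: clk:0→1
  Δ2: p:1→0, n0:0→1, x:0→1
  Δ3: r:0→1
  Δ4: u:1→0
  Δ5: q:1→0
  (5Δ to stable)
t=3 Δ0: q=0 u=0 p=0 r=1 y=0 n0=1 x=1 v=1 clk=1
  Δ1: clk:1→0
  (1Δ to stable)
t=4 Δ0: q=0 u=0 p=0 r=1 y=0 n0=1 x=1 v=1 clk=0
  Δ1: clk:0→1
  Δ2: p:0→1, n0:1→0
  Δ3: r:1→0
  Δ4: u:0→1
  Δ5: q:0→1
  (5Δ to stable)
t=5 Δ0: q=1 u=1 p=1 r=0 y=0 n0=0 x=1 v=1 clk=1
  Δ1: clk:1→0
  (1Δ to stable)
t=6 Δ0: q=1 u=1 p=1 r=0 y=0 n0=0 x=1 v=1 clk=0
  Δ1: clk:0→1
  Δ2: x:1→0
  (2Δ to stable)
t=7 Δ0: q=1 u=1 p=1 r=0 y=0 n0=0 x=0 v=1 clk=1
  Δ1: clk:1→0
  (1Δ to stable)
t=8 Δ0: q=1 u=1 p=1 r=0 y=0 n0=0 x=0 v=1 clk=0
  Δ1: clk:0→1
  Δ2: p:1→0, n0:0→1, x:0→1
  Δ3: r:0→1
  Δ4: u:1→0
  Δ5: q:1→0
  (5Δ to stable)

2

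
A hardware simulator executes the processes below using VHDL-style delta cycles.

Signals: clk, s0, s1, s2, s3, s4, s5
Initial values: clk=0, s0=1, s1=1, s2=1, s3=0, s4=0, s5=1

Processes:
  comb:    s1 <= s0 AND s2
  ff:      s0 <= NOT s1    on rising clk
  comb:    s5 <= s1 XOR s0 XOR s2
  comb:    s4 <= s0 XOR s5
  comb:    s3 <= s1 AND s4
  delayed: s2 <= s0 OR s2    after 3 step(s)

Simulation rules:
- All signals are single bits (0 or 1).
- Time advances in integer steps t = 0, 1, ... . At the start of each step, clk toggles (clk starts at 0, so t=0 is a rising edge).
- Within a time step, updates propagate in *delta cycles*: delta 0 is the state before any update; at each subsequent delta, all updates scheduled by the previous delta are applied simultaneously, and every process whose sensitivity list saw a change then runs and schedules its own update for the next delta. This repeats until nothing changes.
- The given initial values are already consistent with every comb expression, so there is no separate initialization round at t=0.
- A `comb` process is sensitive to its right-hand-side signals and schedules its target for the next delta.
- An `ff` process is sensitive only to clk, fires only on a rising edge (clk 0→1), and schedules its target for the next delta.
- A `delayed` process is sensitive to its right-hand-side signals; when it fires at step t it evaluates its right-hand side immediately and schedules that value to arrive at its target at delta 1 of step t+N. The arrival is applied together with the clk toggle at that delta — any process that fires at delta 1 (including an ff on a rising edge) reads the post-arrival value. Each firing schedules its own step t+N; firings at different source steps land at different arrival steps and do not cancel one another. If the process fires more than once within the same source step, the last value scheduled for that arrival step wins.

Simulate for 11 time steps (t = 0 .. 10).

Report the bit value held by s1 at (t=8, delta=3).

0

t0.Δ0 s0=1 s4=0 clk=0 s1=1 s3=0 s2=1 s5=1
t0.Δ1 s0=1 s4=0 clk=1 s1=1 s3=0 s2=1 s5=1
t0.Δ2 s0=0 s4=0 clk=1 s1=1 s3=0 s2=1 s5=1
t0.Δ3 s0=0 s4=1 clk=1 s1=0 s3=0 s2=1 s5=0
t0.Δ4 s0=0 s4=0 clk=1 s1=0 s3=0 s2=1 s5=1
t0.Δ5 s0=0 s4=1 clk=1 s1=0 s3=0 s2=1 s5=1
t1.Δ0 s0=0 s4=1 clk=1 s1=0 s3=0 s2=1 s5=1
t1.Δ1 s0=0 s4=1 clk=0 s1=0 s3=0 s2=1 s5=1
t2.Δ0 s0=0 s4=1 clk=0 s1=0 s3=0 s2=1 s5=1
t2.Δ1 s0=0 s4=1 clk=1 s1=0 s3=0 s2=1 s5=1
t2.Δ2 s0=1 s4=1 clk=1 s1=0 s3=0 s2=1 s5=1
t2.Δ3 s0=1 s4=0 clk=1 s1=1 s3=0 s2=1 s5=0
t2.Δ4 s0=1 s4=1 clk=1 s1=1 s3=0 s2=1 s5=1
t2.Δ5 s0=1 s4=0 clk=1 s1=1 s3=1 s2=1 s5=1
t2.Δ6 s0=1 s4=0 clk=1 s1=1 s3=0 s2=1 s5=1
t3.Δ0 s0=1 s4=0 clk=1 s1=1 s3=0 s2=1 s5=1
t3.Δ1 s0=1 s4=0 clk=0 s1=1 s3=0 s2=1 s5=1
t4.Δ0 s0=1 s4=0 clk=0 s1=1 s3=0 s2=1 s5=1
t4.Δ1 s0=1 s4=0 clk=1 s1=1 s3=0 s2=1 s5=1
t4.Δ2 s0=0 s4=0 clk=1 s1=1 s3=0 s2=1 s5=1
t4.Δ3 s0=0 s4=1 clk=1 s1=0 s3=0 s2=1 s5=0
t4.Δ4 s0=0 s4=0 clk=1 s1=0 s3=0 s2=1 s5=1
t4.Δ5 s0=0 s4=1 clk=1 s1=0 s3=0 s2=1 s5=1
t5.Δ0 s0=0 s4=1 clk=1 s1=0 s3=0 s2=1 s5=1
t5.Δ1 s0=0 s4=1 clk=0 s1=0 s3=0 s2=1 s5=1
t6.Δ0 s0=0 s4=1 clk=0 s1=0 s3=0 s2=1 s5=1
t6.Δ1 s0=0 s4=1 clk=1 s1=0 s3=0 s2=1 s5=1
t6.Δ2 s0=1 s4=1 clk=1 s1=0 s3=0 s2=1 s5=1
t6.Δ3 s0=1 s4=0 clk=1 s1=1 s3=0 s2=1 s5=0
t6.Δ4 s0=1 s4=1 clk=1 s1=1 s3=0 s2=1 s5=1
t6.Δ5 s0=1 s4=0 clk=1 s1=1 s3=1 s2=1 s5=1
t6.Δ6 s0=1 s4=0 clk=1 s1=1 s3=0 s2=1 s5=1
t7.Δ0 s0=1 s4=0 clk=1 s1=1 s3=0 s2=1 s5=1
t7.Δ1 s0=1 s4=0 clk=0 s1=1 s3=0 s2=1 s5=1
t8.Δ0 s0=1 s4=0 clk=0 s1=1 s3=0 s2=1 s5=1
t8.Δ1 s0=1 s4=0 clk=1 s1=1 s3=0 s2=1 s5=1
t8.Δ2 s0=0 s4=0 clk=1 s1=1 s3=0 s2=1 s5=1
t8.Δ3 s0=0 s4=1 clk=1 s1=0 s3=0 s2=1 s5=0
t8.Δ4 s0=0 s4=0 clk=1 s1=0 s3=0 s2=1 s5=1
t8.Δ5 s0=0 s4=1 clk=1 s1=0 s3=0 s2=1 s5=1
t9.Δ0 s0=0 s4=1 clk=1 s1=0 s3=0 s2=1 s5=1
t9.Δ1 s0=0 s4=1 clk=0 s1=0 s3=0 s2=1 s5=1
t10.Δ0 s0=0 s4=1 clk=0 s1=0 s3=0 s2=1 s5=1
t10.Δ1 s0=0 s4=1 clk=1 s1=0 s3=0 s2=1 s5=1
t10.Δ2 s0=1 s4=1 clk=1 s1=0 s3=0 s2=1 s5=1
t10.Δ3 s0=1 s4=0 clk=1 s1=1 s3=0 s2=1 s5=0
t10.Δ4 s0=1 s4=1 clk=1 s1=1 s3=0 s2=1 s5=1
t10.Δ5 s0=1 s4=0 clk=1 s1=1 s3=1 s2=1 s5=1
t10.Δ6 s0=1 s4=0 clk=1 s1=1 s3=0 s2=1 s5=1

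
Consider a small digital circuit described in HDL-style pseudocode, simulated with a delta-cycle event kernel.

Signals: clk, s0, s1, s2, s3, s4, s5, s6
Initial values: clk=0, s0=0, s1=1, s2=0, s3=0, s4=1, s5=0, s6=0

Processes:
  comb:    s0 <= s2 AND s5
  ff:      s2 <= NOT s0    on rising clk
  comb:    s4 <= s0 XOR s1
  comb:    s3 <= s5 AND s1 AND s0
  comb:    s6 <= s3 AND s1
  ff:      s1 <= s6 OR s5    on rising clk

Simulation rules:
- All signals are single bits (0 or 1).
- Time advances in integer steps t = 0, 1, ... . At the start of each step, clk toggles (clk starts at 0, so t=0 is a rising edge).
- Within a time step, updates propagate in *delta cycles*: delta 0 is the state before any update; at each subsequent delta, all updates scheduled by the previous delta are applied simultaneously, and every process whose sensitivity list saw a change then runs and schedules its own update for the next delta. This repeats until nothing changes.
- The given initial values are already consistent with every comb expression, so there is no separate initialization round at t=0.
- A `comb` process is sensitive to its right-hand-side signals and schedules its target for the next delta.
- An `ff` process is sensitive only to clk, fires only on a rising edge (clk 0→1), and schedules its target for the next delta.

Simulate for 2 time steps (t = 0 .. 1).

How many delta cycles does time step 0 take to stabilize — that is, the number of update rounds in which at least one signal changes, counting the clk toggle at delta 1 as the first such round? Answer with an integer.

3

t0.Δ0 s4=1 s5=0 s2=0 clk=0 s3=0 s1=1 s6=0 s0=0
t0.Δ1 s4=1 s5=0 s2=0 clk=1 s3=0 s1=1 s6=0 s0=0
t0.Δ2 s4=1 s5=0 s2=1 clk=1 s3=0 s1=0 s6=0 s0=0
t0.Δ3 s4=0 s5=0 s2=1 clk=1 s3=0 s1=0 s6=0 s0=0
t1.Δ0 s4=0 s5=0 s2=1 clk=1 s3=0 s1=0 s6=0 s0=0
t1.Δ1 s4=0 s5=0 s2=1 clk=0 s3=0 s1=0 s6=0 s0=0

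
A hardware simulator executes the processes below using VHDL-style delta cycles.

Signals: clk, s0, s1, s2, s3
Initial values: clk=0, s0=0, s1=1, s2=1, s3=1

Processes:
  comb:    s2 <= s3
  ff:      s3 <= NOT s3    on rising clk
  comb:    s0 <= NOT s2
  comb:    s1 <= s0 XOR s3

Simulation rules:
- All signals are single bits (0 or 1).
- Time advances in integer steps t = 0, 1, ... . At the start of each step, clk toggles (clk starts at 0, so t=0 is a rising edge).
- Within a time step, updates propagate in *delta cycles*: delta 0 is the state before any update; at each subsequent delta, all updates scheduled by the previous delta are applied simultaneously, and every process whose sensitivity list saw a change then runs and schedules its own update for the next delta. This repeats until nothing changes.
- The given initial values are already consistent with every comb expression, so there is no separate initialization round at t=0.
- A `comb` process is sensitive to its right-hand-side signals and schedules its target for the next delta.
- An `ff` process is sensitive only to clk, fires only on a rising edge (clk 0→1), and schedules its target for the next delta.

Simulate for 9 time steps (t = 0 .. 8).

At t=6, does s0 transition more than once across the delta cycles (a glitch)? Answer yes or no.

no

t=0 Δ0: s1=1 s0=0 s2=1 clk=0 s3=1
  Δ1: clk:0→1
  Δ2: s3:1→0
  Δ3: s1:1→0, s2:1→0
  Δ4: s0:0→1
  Δ5: s1:0→1
  (5Δ to stable)
t=1 Δ0: s1=1 s0=1 s2=0 clk=1 s3=0
  Δ1: clk:1→0
  (1Δ to stable)
t=2 Δ0: s1=1 s0=1 s2=0 clk=0 s3=0
  Δ1: clk:0→1
  Δ2: s3:0→1
  Δ3: s1:1→0, s2:0→1
  Δ4: s0:1→0
  Δ5: s1:0→1
  (5Δ to stable)
t=3 Δ0: s1=1 s0=0 s2=1 clk=1 s3=1
  Δ1: clk:1→0
  (1Δ to stable)
t=4 Δ0: s1=1 s0=0 s2=1 clk=0 s3=1
  Δ1: clk:0→1
  Δ2: s3:1→0
  Δ3: s1:1→0, s2:1→0
  Δ4: s0:0→1
  Δ5: s1:0→1
  (5Δ to stable)
t=5 Δ0: s1=1 s0=1 s2=0 clk=1 s3=0
  Δ1: clk:1→0
  (1Δ to stable)
t=6 Δ0: s1=1 s0=1 s2=0 clk=0 s3=0
  Δ1: clk:0→1
  Δ2: s3:0→1
  Δ3: s1:1→0, s2:0→1
  Δ4: s0:1→0
  Δ5: s1:0→1
  (5Δ to stable)
t=7 Δ0: s1=1 s0=0 s2=1 clk=1 s3=1
  Δ1: clk:1→0
  (1Δ to stable)
t=8 Δ0: s1=1 s0=0 s2=1 clk=0 s3=1
  Δ1: clk:0→1
  Δ2: s3:1→0
  Δ3: s1:1→0, s2:1→0
  Δ4: s0:0→1
  Δ5: s1:0→1
  (5Δ to stable)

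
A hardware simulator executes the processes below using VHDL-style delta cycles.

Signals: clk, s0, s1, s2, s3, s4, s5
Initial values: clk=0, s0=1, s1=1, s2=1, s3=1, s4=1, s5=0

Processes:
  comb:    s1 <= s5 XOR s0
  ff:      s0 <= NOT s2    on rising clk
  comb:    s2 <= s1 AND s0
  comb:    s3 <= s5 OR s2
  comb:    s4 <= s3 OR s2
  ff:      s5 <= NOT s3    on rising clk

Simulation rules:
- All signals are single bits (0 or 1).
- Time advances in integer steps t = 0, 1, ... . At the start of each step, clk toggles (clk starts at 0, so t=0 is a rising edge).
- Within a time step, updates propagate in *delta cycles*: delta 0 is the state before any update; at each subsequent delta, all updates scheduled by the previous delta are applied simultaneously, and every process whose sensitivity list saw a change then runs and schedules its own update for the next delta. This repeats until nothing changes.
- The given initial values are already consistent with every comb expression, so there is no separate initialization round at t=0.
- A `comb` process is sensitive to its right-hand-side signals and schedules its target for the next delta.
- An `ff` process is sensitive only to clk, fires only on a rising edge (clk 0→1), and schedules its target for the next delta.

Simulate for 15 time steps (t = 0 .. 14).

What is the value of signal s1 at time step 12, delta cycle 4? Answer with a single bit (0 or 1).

0

t=0 Δ0: s4=1 s5=0 clk=0 s0=1 s2=1 s3=1 s1=1
  Δ1: clk:0→1
  Δ2: s0:1→0
  Δ3: s2:1→0, s1:1→0
  Δ4: s3:1→0
  Δ5: s4:1→0
  (5Δ to stable)
t=1 Δ0: s4=0 s5=0 clk=1 s0=0 s2=0 s3=0 s1=0
  Δ1: clk:1→0
  (1Δ to stable)
t=2 Δ0: s4=0 s5=0 clk=0 s0=0 s2=0 s3=0 s1=0
  Δ1: clk:0→1
  Δ2: s5:0→1, s0:0→1
  Δ3: s3:0→1
  Δ4: s4:0→1
  (4Δ to stable)
t=3 Δ0: s4=1 s5=1 clk=1 s0=1 s2=0 s3=1 s1=0
  Δ1: clk:1→0
  (1Δ to stable)
t=4 Δ0: s4=1 s5=1 clk=0 s0=1 s2=0 s3=1 s1=0
  Δ1: clk:0→1
  Δ2: s5:1→0
  Δ3: s3:1→0, s1:0→1
  Δ4: s4:1→0, s2:0→1
  Δ5: s4:0→1, s3:0→1
  (5Δ to stable)
t=5 Δ0: s4=1 s5=0 clk=1 s0=1 s2=1 s3=1 s1=1
  Δ1: clk:1→0
  (1Δ to stable)
t=6 Δ0: s4=1 s5=0 clk=0 s0=1 s2=1 s3=1 s1=1
  Δ1: clk:0→1
  Δ2: s0:1→0
  Δ3: s2:1→0, s1:1→0
  Δ4: s3:1→0
  Δ5: s4:1→0
  (5Δ to stable)
t=7 Δ0: s4=0 s5=0 clk=1 s0=0 s2=0 s3=0 s1=0
  Δ1: clk:1→0
  (1Δ to stable)
t=8 Δ0: s4=0 s5=0 clk=0 s0=0 s2=0 s3=0 s1=0
  Δ1: clk:0→1
  Δ2: s5:0→1, s0:0→1
  Δ3: s3:0→1
  Δ4: s4:0→1
  (4Δ to stable)
t=9 Δ0: s4=1 s5=1 clk=1 s0=1 s2=0 s3=1 s1=0
  Δ1: clk:1→0
  (1Δ to stable)
t=10 Δ0: s4=1 s5=1 clk=0 s0=1 s2=0 s3=1 s1=0
  Δ1: clk:0→1
  Δ2: s5:1→0
  Δ3: s3:1→0, s1:0→1
  Δ4: s4:1→0, s2:0→1
  Δ5: s4:0→1, s3:0→1
  (5Δ to stable)
t=11 Δ0: s4=1 s5=0 clk=1 s0=1 s2=1 s3=1 s1=1
  Δ1: clk:1→0
  (1Δ to stable)
t=12 Δ0: s4=1 s5=0 clk=0 s0=1 s2=1 s3=1 s1=1
  Δ1: clk:0→1
  Δ2: s0:1→0
  Δ3: s2:1→0, s1:1→0
  Δ4: s3:1→0
  Δ5: s4:1→0
  (5Δ to stable)
t=13 Δ0: s4=0 s5=0 clk=1 s0=0 s2=0 s3=0 s1=0
  Δ1: clk:1→0
  (1Δ to stable)
t=14 Δ0: s4=0 s5=0 clk=0 s0=0 s2=0 s3=0 s1=0
  Δ1: clk:0→1
  Δ2: s5:0→1, s0:0→1
  Δ3: s3:0→1
  Δ4: s4:0→1
  (4Δ to stable)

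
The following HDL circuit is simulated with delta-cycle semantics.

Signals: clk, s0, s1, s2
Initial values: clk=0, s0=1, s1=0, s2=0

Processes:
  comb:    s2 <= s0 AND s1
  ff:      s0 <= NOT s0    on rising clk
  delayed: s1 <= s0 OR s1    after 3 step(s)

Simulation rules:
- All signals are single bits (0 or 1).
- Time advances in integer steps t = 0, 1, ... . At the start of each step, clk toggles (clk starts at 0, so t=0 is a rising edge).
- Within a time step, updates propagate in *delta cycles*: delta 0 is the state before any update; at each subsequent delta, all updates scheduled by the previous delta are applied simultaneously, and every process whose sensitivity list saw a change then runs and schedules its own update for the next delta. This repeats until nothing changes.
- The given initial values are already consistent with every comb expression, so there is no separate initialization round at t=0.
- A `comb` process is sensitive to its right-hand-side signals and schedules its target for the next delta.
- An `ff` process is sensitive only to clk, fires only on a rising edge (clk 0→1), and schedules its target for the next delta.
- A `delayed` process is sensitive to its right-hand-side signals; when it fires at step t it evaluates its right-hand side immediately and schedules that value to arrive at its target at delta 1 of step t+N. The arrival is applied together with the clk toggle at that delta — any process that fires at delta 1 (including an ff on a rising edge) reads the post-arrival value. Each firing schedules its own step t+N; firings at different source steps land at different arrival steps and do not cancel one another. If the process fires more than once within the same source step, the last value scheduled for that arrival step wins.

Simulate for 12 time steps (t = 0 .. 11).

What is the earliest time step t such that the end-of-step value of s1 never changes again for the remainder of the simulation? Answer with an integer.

8

[bits: s0,s1,s2,clk]
t=0: Δ0=1000 Δ1=1001 Δ2=0001 | 2Δ
t=1: Δ0=0001 Δ1=0000 | 1Δ
t=2: Δ0=0000 Δ1=0001 Δ2=1001 | 2Δ
t=3: Δ0=1001 Δ1=1000 | 1Δ
t=4: Δ0=1000 Δ1=1001 Δ2=0001 | 2Δ
t=5: Δ0=0001 Δ1=0100 | 1Δ
t=6: Δ0=0100 Δ1=0101 Δ2=1101 Δ3=1111 | 3Δ
t=7: Δ0=1111 Δ1=1010 Δ2=1000 | 2Δ
t=8: Δ0=1000 Δ1=1101 Δ2=0111 Δ3=0101 | 3Δ
t=9: Δ0=0101 Δ1=0100 | 1Δ
t=10: Δ0=0100 Δ1=0101 Δ2=1101 Δ3=1111 | 3Δ
t=11: Δ0=1111 Δ1=1110 | 1Δ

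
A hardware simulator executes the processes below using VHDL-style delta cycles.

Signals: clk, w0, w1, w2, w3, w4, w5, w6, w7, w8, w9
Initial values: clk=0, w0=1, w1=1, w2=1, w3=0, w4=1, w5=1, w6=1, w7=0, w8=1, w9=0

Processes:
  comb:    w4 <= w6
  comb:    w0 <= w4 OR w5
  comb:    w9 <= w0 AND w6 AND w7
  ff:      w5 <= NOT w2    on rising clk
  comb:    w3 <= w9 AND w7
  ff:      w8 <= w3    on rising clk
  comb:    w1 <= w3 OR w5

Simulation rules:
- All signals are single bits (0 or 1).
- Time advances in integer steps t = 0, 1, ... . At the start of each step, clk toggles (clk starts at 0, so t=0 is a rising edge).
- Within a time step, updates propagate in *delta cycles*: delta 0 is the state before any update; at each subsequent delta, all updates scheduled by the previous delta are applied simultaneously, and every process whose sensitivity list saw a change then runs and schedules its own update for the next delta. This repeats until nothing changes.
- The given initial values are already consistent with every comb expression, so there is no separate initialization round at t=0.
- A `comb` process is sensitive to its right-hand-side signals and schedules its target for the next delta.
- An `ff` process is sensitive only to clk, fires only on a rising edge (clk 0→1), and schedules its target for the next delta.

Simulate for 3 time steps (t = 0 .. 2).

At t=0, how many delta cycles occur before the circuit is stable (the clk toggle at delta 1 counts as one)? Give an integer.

3

t=0 Δ0: w4=1 w6=1 w8=1 w0=1 w7=0 w9=0 w2=1 clk=0 w5=1 w3=0 w1=1
  Δ1: clk:0→1
  Δ2: w8:1→0, w5:1→0
  Δ3: w1:1→0
  (3Δ to stable)
t=1 Δ0: w4=1 w6=1 w8=0 w0=1 w7=0 w9=0 w2=1 clk=1 w5=0 w3=0 w1=0
  Δ1: clk:1→0
  (1Δ to stable)
t=2 Δ0: w4=1 w6=1 w8=0 w0=1 w7=0 w9=0 w2=1 clk=0 w5=0 w3=0 w1=0
  Δ1: clk:0→1
  (1Δ to stable)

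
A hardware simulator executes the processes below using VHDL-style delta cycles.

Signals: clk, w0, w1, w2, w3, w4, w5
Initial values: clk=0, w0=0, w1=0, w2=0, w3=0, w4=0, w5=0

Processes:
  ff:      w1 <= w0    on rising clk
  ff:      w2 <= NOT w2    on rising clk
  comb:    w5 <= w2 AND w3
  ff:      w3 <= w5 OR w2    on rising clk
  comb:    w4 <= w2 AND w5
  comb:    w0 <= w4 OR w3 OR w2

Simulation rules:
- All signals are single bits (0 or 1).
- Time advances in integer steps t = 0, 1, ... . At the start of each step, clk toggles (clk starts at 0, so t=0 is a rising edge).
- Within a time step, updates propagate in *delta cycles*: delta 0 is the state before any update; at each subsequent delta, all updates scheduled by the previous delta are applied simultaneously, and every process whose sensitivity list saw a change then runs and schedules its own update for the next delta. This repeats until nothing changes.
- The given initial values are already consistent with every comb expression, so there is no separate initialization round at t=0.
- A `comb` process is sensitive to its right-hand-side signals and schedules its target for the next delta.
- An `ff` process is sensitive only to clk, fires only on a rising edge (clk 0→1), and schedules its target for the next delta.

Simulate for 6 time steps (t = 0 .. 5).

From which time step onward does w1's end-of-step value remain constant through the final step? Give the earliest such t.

2

[bits: w2,w3,w4,clk,w0,w1,w5]
t=0: Δ0=0000000 Δ1=0001000 Δ2=1001000 Δ3=1001100 | 3Δ
t=1: Δ0=1001100 Δ1=1000100 | 1Δ
t=2: Δ0=1000100 Δ1=1001100 Δ2=0101110 | 2Δ
t=3: Δ0=0101110 Δ1=0100110 | 1Δ
t=4: Δ0=0100110 Δ1=0101110 Δ2=1001110 | 2Δ
t=5: Δ0=1001110 Δ1=1000110 | 1Δ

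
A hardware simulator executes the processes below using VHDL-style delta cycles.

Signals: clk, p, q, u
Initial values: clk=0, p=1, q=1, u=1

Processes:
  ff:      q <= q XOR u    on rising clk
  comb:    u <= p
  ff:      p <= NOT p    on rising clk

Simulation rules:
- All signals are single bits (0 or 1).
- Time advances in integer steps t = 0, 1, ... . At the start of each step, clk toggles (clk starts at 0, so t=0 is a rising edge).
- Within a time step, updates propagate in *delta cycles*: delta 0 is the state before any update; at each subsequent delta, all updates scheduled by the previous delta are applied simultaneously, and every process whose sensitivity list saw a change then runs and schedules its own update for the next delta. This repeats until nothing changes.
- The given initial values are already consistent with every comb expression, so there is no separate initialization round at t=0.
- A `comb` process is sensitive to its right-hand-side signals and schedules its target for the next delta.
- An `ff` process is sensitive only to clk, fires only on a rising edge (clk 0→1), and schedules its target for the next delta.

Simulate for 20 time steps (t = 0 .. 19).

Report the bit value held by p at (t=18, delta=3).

t0.Δ0 u=1 q=1 p=1 clk=0
t0.Δ1 u=1 q=1 p=1 clk=1
t0.Δ2 u=1 q=0 p=0 clk=1
t0.Δ3 u=0 q=0 p=0 clk=1
t1.Δ0 u=0 q=0 p=0 clk=1
t1.Δ1 u=0 q=0 p=0 clk=0
t2.Δ0 u=0 q=0 p=0 clk=0
t2.Δ1 u=0 q=0 p=0 clk=1
t2.Δ2 u=0 q=0 p=1 clk=1
t2.Δ3 u=1 q=0 p=1 clk=1
t3.Δ0 u=1 q=0 p=1 clk=1
t3.Δ1 u=1 q=0 p=1 clk=0
t4.Δ0 u=1 q=0 p=1 clk=0
t4.Δ1 u=1 q=0 p=1 clk=1
t4.Δ2 u=1 q=1 p=0 clk=1
t4.Δ3 u=0 q=1 p=0 clk=1
t5.Δ0 u=0 q=1 p=0 clk=1
t5.Δ1 u=0 q=1 p=0 clk=0
t6.Δ0 u=0 q=1 p=0 clk=0
t6.Δ1 u=0 q=1 p=0 clk=1
t6.Δ2 u=0 q=1 p=1 clk=1
t6.Δ3 u=1 q=1 p=1 clk=1
t7.Δ0 u=1 q=1 p=1 clk=1
t7.Δ1 u=1 q=1 p=1 clk=0
t8.Δ0 u=1 q=1 p=1 clk=0
t8.Δ1 u=1 q=1 p=1 clk=1
t8.Δ2 u=1 q=0 p=0 clk=1
t8.Δ3 u=0 q=0 p=0 clk=1
t9.Δ0 u=0 q=0 p=0 clk=1
t9.Δ1 u=0 q=0 p=0 clk=0
t10.Δ0 u=0 q=0 p=0 clk=0
t10.Δ1 u=0 q=0 p=0 clk=1
t10.Δ2 u=0 q=0 p=1 clk=1
t10.Δ3 u=1 q=0 p=1 clk=1
t11.Δ0 u=1 q=0 p=1 clk=1
t11.Δ1 u=1 q=0 p=1 clk=0
t12.Δ0 u=1 q=0 p=1 clk=0
t12.Δ1 u=1 q=0 p=1 clk=1
t12.Δ2 u=1 q=1 p=0 clk=1
t12.Δ3 u=0 q=1 p=0 clk=1
t13.Δ0 u=0 q=1 p=0 clk=1
t13.Δ1 u=0 q=1 p=0 clk=0
t14.Δ0 u=0 q=1 p=0 clk=0
t14.Δ1 u=0 q=1 p=0 clk=1
t14.Δ2 u=0 q=1 p=1 clk=1
t14.Δ3 u=1 q=1 p=1 clk=1
t15.Δ0 u=1 q=1 p=1 clk=1
t15.Δ1 u=1 q=1 p=1 clk=0
t16.Δ0 u=1 q=1 p=1 clk=0
t16.Δ1 u=1 q=1 p=1 clk=1
t16.Δ2 u=1 q=0 p=0 clk=1
t16.Δ3 u=0 q=0 p=0 clk=1
t17.Δ0 u=0 q=0 p=0 clk=1
t17.Δ1 u=0 q=0 p=0 clk=0
t18.Δ0 u=0 q=0 p=0 clk=0
t18.Δ1 u=0 q=0 p=0 clk=1
t18.Δ2 u=0 q=0 p=1 clk=1
t18.Δ3 u=1 q=0 p=1 clk=1
t19.Δ0 u=1 q=0 p=1 clk=1
t19.Δ1 u=1 q=0 p=1 clk=0

1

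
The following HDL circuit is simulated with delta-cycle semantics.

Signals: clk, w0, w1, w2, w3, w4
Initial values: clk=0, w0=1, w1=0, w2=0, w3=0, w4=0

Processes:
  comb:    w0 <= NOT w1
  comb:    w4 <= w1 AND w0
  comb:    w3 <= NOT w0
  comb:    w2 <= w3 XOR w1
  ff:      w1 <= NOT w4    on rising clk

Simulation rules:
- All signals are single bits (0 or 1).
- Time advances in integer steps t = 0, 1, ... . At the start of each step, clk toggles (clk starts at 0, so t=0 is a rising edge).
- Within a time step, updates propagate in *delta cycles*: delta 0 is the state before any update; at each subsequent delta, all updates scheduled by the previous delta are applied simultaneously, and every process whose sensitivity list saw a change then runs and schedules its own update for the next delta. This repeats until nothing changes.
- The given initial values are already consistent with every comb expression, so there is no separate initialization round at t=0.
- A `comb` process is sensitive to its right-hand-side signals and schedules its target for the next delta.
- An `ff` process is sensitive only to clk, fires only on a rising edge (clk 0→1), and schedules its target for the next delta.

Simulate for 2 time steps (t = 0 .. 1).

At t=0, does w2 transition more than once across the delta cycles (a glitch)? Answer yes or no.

yes

t0.Δ0 w1=0 w2=0 clk=0 w0=1 w4=0 w3=0
t0.Δ1 w1=0 w2=0 clk=1 w0=1 w4=0 w3=0
t0.Δ2 w1=1 w2=0 clk=1 w0=1 w4=0 w3=0
t0.Δ3 w1=1 w2=1 clk=1 w0=0 w4=1 w3=0
t0.Δ4 w1=1 w2=1 clk=1 w0=0 w4=0 w3=1
t0.Δ5 w1=1 w2=0 clk=1 w0=0 w4=0 w3=1
t1.Δ0 w1=1 w2=0 clk=1 w0=0 w4=0 w3=1
t1.Δ1 w1=1 w2=0 clk=0 w0=0 w4=0 w3=1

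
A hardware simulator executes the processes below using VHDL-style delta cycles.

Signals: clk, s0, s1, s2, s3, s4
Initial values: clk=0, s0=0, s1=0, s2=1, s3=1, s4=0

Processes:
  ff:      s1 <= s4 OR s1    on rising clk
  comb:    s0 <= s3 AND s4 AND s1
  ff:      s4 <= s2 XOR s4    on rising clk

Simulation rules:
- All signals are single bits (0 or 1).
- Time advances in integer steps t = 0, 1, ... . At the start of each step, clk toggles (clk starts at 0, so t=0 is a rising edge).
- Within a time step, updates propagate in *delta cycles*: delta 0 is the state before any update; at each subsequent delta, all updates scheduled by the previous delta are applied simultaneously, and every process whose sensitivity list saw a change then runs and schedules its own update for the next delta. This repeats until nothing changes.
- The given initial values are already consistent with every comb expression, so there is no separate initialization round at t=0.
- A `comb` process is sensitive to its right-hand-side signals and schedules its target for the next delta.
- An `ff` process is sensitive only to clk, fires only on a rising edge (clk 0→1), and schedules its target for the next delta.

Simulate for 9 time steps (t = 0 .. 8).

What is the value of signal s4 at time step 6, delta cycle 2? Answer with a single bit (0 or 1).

0

[bits: s4,clk,s2,s3,s0,s1]
t=0: Δ0=001100 Δ1=011100 Δ2=111100 | 2Δ
t=1: Δ0=111100 Δ1=101100 | 1Δ
t=2: Δ0=101100 Δ1=111100 Δ2=011101 | 2Δ
t=3: Δ0=011101 Δ1=001101 | 1Δ
t=4: Δ0=001101 Δ1=011101 Δ2=111101 Δ3=111111 | 3Δ
t=5: Δ0=111111 Δ1=101111 | 1Δ
t=6: Δ0=101111 Δ1=111111 Δ2=011111 Δ3=011101 | 3Δ
t=7: Δ0=011101 Δ1=001101 | 1Δ
t=8: Δ0=001101 Δ1=011101 Δ2=111101 Δ3=111111 | 3Δ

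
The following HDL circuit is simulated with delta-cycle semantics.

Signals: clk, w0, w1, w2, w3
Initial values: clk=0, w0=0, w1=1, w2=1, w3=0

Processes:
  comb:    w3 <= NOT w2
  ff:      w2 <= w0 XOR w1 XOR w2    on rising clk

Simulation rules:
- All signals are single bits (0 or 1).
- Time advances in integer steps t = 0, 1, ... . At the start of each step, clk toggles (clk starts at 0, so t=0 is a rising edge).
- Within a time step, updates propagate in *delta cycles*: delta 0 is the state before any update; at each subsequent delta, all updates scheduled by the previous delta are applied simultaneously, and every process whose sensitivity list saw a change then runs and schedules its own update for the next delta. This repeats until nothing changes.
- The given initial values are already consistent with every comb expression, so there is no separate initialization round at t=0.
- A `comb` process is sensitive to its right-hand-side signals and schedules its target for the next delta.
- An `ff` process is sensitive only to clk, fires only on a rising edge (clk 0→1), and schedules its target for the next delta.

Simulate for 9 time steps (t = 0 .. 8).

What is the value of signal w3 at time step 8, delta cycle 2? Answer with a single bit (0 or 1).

0

[bits: w2,clk,w3,w1,w0]
t=0: Δ0=10010 Δ1=11010 Δ2=01010 Δ3=01110 | 3Δ
t=1: Δ0=01110 Δ1=00110 | 1Δ
t=2: Δ0=00110 Δ1=01110 Δ2=11110 Δ3=11010 | 3Δ
t=3: Δ0=11010 Δ1=10010 | 1Δ
t=4: Δ0=10010 Δ1=11010 Δ2=01010 Δ3=01110 | 3Δ
t=5: Δ0=01110 Δ1=00110 | 1Δ
t=6: Δ0=00110 Δ1=01110 Δ2=11110 Δ3=11010 | 3Δ
t=7: Δ0=11010 Δ1=10010 | 1Δ
t=8: Δ0=10010 Δ1=11010 Δ2=01010 Δ3=01110 | 3Δ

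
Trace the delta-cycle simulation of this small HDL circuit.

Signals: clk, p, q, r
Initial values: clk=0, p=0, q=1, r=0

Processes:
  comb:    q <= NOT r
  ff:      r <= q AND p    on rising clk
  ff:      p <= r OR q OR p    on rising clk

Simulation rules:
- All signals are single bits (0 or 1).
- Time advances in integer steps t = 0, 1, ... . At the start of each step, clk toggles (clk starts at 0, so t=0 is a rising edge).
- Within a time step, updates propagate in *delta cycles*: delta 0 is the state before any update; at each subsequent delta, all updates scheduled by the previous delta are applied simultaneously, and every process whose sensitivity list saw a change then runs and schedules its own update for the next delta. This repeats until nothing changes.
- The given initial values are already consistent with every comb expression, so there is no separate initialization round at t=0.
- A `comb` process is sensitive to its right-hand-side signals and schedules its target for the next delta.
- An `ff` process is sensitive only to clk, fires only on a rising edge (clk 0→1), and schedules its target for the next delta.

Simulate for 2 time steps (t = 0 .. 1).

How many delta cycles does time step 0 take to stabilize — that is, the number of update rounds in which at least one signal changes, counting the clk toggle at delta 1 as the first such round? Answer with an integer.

2

t0.Δ0 clk=0 q=1 p=0 r=0
t0.Δ1 clk=1 q=1 p=0 r=0
t0.Δ2 clk=1 q=1 p=1 r=0
t1.Δ0 clk=1 q=1 p=1 r=0
t1.Δ1 clk=0 q=1 p=1 r=0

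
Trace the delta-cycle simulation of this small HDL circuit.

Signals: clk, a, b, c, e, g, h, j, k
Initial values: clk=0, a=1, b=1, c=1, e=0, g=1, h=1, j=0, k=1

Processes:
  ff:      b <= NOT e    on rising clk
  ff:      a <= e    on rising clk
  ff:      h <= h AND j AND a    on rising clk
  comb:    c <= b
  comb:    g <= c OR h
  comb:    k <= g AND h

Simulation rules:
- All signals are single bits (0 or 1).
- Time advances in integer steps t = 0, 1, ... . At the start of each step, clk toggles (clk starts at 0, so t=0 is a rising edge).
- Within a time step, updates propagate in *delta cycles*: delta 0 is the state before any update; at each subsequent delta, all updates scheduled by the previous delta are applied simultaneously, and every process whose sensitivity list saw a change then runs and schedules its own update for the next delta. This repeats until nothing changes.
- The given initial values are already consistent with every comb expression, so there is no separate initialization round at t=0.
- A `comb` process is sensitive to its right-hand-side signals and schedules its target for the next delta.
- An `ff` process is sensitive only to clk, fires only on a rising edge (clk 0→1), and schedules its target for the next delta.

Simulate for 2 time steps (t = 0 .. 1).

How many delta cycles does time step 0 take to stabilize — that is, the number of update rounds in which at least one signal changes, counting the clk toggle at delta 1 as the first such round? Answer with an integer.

[bits: e,c,h,g,clk,a,j,b,k]
t=0: Δ0=011101011 Δ1=011111011 Δ2=010110011 Δ3=010110010 | 3Δ
t=1: Δ0=010110010 Δ1=010100010 | 1Δ

3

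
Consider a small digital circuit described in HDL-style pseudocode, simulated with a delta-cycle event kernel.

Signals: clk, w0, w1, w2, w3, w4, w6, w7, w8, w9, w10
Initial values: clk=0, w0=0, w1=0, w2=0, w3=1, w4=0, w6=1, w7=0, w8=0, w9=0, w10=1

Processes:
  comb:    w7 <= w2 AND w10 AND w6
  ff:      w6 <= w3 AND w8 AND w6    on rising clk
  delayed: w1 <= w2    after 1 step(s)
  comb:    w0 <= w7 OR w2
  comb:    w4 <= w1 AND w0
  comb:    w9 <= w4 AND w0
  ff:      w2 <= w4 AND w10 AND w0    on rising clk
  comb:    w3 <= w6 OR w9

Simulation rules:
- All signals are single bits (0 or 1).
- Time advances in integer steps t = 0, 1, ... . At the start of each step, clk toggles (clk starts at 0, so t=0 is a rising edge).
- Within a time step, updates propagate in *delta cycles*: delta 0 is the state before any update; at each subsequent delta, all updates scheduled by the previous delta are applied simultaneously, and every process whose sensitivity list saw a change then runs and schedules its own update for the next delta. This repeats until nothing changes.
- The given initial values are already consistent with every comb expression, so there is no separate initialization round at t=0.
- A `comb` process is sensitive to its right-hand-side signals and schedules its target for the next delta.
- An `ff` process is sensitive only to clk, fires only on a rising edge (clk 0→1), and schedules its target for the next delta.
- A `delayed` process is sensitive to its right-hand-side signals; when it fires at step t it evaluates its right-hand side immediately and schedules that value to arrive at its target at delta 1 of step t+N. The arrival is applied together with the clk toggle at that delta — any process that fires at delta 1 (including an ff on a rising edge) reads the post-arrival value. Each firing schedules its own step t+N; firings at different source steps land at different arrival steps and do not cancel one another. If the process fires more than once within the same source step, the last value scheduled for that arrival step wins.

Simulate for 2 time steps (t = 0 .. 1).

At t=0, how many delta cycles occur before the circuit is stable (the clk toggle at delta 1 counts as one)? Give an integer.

3

t0.Δ0 w1=0 w6=1 w7=0 w4=0 w3=1 w0=0 w9=0 w10=1 w8=0 w2=0 clk=0
t0.Δ1 w1=0 w6=1 w7=0 w4=0 w3=1 w0=0 w9=0 w10=1 w8=0 w2=0 clk=1
t0.Δ2 w1=0 w6=0 w7=0 w4=0 w3=1 w0=0 w9=0 w10=1 w8=0 w2=0 clk=1
t0.Δ3 w1=0 w6=0 w7=0 w4=0 w3=0 w0=0 w9=0 w10=1 w8=0 w2=0 clk=1
t1.Δ0 w1=0 w6=0 w7=0 w4=0 w3=0 w0=0 w9=0 w10=1 w8=0 w2=0 clk=1
t1.Δ1 w1=0 w6=0 w7=0 w4=0 w3=0 w0=0 w9=0 w10=1 w8=0 w2=0 clk=0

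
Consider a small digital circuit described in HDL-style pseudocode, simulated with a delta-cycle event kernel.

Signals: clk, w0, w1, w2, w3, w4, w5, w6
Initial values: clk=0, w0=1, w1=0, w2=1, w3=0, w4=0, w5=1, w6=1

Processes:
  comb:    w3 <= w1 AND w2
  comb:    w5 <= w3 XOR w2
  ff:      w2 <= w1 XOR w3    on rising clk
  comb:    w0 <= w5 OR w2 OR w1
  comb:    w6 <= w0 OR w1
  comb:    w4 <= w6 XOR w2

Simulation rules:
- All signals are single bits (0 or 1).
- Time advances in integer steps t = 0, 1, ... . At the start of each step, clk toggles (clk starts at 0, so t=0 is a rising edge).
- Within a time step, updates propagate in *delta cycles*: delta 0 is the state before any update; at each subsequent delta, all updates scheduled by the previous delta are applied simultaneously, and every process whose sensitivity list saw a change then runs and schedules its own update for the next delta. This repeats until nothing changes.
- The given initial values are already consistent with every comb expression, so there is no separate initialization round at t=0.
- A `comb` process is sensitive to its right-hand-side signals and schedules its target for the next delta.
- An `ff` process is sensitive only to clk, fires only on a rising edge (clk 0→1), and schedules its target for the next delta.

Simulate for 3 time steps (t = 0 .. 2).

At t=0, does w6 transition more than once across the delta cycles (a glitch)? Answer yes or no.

no

t=0 Δ0: w6=1 w4=0 w1=0 w2=1 clk=0 w0=1 w3=0 w5=1
  Δ1: clk:0→1
  Δ2: w2:1→0
  Δ3: w4:0→1, w5:1→0
  Δ4: w0:1→0
  Δ5: w6:1→0
  Δ6: w4:1→0
  (6Δ to stable)
t=1 Δ0: w6=0 w4=0 w1=0 w2=0 clk=1 w0=0 w3=0 w5=0
  Δ1: clk:1→0
  (1Δ to stable)
t=2 Δ0: w6=0 w4=0 w1=0 w2=0 clk=0 w0=0 w3=0 w5=0
  Δ1: clk:0→1
  (1Δ to stable)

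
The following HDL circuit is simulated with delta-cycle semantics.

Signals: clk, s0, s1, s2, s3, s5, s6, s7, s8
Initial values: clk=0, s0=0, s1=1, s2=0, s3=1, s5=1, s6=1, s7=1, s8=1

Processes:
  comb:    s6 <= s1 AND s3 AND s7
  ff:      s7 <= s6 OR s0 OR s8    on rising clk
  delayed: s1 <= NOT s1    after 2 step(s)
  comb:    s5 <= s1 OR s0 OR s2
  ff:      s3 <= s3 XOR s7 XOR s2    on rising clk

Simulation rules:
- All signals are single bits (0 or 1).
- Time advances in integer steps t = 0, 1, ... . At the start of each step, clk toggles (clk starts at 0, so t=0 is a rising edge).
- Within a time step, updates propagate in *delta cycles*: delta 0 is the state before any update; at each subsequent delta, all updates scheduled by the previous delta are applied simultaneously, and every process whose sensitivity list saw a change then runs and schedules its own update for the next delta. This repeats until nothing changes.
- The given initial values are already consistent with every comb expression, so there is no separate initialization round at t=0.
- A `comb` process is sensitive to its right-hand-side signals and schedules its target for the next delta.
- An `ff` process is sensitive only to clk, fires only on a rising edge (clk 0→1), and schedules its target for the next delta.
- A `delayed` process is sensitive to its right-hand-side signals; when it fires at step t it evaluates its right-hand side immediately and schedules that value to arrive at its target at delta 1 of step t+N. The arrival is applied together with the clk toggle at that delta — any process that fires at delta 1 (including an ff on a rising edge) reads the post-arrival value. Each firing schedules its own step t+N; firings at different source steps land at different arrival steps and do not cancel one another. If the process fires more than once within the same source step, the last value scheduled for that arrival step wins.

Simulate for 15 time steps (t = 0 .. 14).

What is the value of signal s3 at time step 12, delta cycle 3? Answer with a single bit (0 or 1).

0

t0.Δ0 s8=1 s3=1 s0=0 clk=0 s1=1 s6=1 s2=0 s5=1 s7=1
t0.Δ1 s8=1 s3=1 s0=0 clk=1 s1=1 s6=1 s2=0 s5=1 s7=1
t0.Δ2 s8=1 s3=0 s0=0 clk=1 s1=1 s6=1 s2=0 s5=1 s7=1
t0.Δ3 s8=1 s3=0 s0=0 clk=1 s1=1 s6=0 s2=0 s5=1 s7=1
t1.Δ0 s8=1 s3=0 s0=0 clk=1 s1=1 s6=0 s2=0 s5=1 s7=1
t1.Δ1 s8=1 s3=0 s0=0 clk=0 s1=1 s6=0 s2=0 s5=1 s7=1
t2.Δ0 s8=1 s3=0 s0=0 clk=0 s1=1 s6=0 s2=0 s5=1 s7=1
t2.Δ1 s8=1 s3=0 s0=0 clk=1 s1=1 s6=0 s2=0 s5=1 s7=1
t2.Δ2 s8=1 s3=1 s0=0 clk=1 s1=1 s6=0 s2=0 s5=1 s7=1
t2.Δ3 s8=1 s3=1 s0=0 clk=1 s1=1 s6=1 s2=0 s5=1 s7=1
t3.Δ0 s8=1 s3=1 s0=0 clk=1 s1=1 s6=1 s2=0 s5=1 s7=1
t3.Δ1 s8=1 s3=1 s0=0 clk=0 s1=1 s6=1 s2=0 s5=1 s7=1
t4.Δ0 s8=1 s3=1 s0=0 clk=0 s1=1 s6=1 s2=0 s5=1 s7=1
t4.Δ1 s8=1 s3=1 s0=0 clk=1 s1=1 s6=1 s2=0 s5=1 s7=1
t4.Δ2 s8=1 s3=0 s0=0 clk=1 s1=1 s6=1 s2=0 s5=1 s7=1
t4.Δ3 s8=1 s3=0 s0=0 clk=1 s1=1 s6=0 s2=0 s5=1 s7=1
t5.Δ0 s8=1 s3=0 s0=0 clk=1 s1=1 s6=0 s2=0 s5=1 s7=1
t5.Δ1 s8=1 s3=0 s0=0 clk=0 s1=1 s6=0 s2=0 s5=1 s7=1
t6.Δ0 s8=1 s3=0 s0=0 clk=0 s1=1 s6=0 s2=0 s5=1 s7=1
t6.Δ1 s8=1 s3=0 s0=0 clk=1 s1=1 s6=0 s2=0 s5=1 s7=1
t6.Δ2 s8=1 s3=1 s0=0 clk=1 s1=1 s6=0 s2=0 s5=1 s7=1
t6.Δ3 s8=1 s3=1 s0=0 clk=1 s1=1 s6=1 s2=0 s5=1 s7=1
t7.Δ0 s8=1 s3=1 s0=0 clk=1 s1=1 s6=1 s2=0 s5=1 s7=1
t7.Δ1 s8=1 s3=1 s0=0 clk=0 s1=1 s6=1 s2=0 s5=1 s7=1
t8.Δ0 s8=1 s3=1 s0=0 clk=0 s1=1 s6=1 s2=0 s5=1 s7=1
t8.Δ1 s8=1 s3=1 s0=0 clk=1 s1=1 s6=1 s2=0 s5=1 s7=1
t8.Δ2 s8=1 s3=0 s0=0 clk=1 s1=1 s6=1 s2=0 s5=1 s7=1
t8.Δ3 s8=1 s3=0 s0=0 clk=1 s1=1 s6=0 s2=0 s5=1 s7=1
t9.Δ0 s8=1 s3=0 s0=0 clk=1 s1=1 s6=0 s2=0 s5=1 s7=1
t9.Δ1 s8=1 s3=0 s0=0 clk=0 s1=1 s6=0 s2=0 s5=1 s7=1
t10.Δ0 s8=1 s3=0 s0=0 clk=0 s1=1 s6=0 s2=0 s5=1 s7=1
t10.Δ1 s8=1 s3=0 s0=0 clk=1 s1=1 s6=0 s2=0 s5=1 s7=1
t10.Δ2 s8=1 s3=1 s0=0 clk=1 s1=1 s6=0 s2=0 s5=1 s7=1
t10.Δ3 s8=1 s3=1 s0=0 clk=1 s1=1 s6=1 s2=0 s5=1 s7=1
t11.Δ0 s8=1 s3=1 s0=0 clk=1 s1=1 s6=1 s2=0 s5=1 s7=1
t11.Δ1 s8=1 s3=1 s0=0 clk=0 s1=1 s6=1 s2=0 s5=1 s7=1
t12.Δ0 s8=1 s3=1 s0=0 clk=0 s1=1 s6=1 s2=0 s5=1 s7=1
t12.Δ1 s8=1 s3=1 s0=0 clk=1 s1=1 s6=1 s2=0 s5=1 s7=1
t12.Δ2 s8=1 s3=0 s0=0 clk=1 s1=1 s6=1 s2=0 s5=1 s7=1
t12.Δ3 s8=1 s3=0 s0=0 clk=1 s1=1 s6=0 s2=0 s5=1 s7=1
t13.Δ0 s8=1 s3=0 s0=0 clk=1 s1=1 s6=0 s2=0 s5=1 s7=1
t13.Δ1 s8=1 s3=0 s0=0 clk=0 s1=1 s6=0 s2=0 s5=1 s7=1
t14.Δ0 s8=1 s3=0 s0=0 clk=0 s1=1 s6=0 s2=0 s5=1 s7=1
t14.Δ1 s8=1 s3=0 s0=0 clk=1 s1=1 s6=0 s2=0 s5=1 s7=1
t14.Δ2 s8=1 s3=1 s0=0 clk=1 s1=1 s6=0 s2=0 s5=1 s7=1
t14.Δ3 s8=1 s3=1 s0=0 clk=1 s1=1 s6=1 s2=0 s5=1 s7=1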